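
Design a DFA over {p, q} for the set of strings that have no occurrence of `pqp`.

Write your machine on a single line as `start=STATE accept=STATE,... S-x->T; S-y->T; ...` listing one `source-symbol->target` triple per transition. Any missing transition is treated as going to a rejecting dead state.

Track partial matches of the forbidden pattern `pqp`. State s3 is a dead state reached once `pqp` has occurred; every other state accepts. s0 means no part of `pqp` is currently matched.
A 4-state machine:
        p   q  
>* s0   s1  s0 
 * s1   s1  s2 
 * s2   s3  s0 
   s3   s3  s3 
(> = start, * = accepting)

start=s0; accept=s0,s1,s2; s0-p->s1; s0-q->s0; s1-p->s1; s1-q->s2; s2-p->s3; s2-q->s0; s3-p->s3; s3-q->s3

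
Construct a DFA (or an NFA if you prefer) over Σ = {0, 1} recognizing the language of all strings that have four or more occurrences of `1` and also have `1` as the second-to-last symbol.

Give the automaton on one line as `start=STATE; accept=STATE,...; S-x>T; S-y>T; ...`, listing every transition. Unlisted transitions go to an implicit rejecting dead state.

Handle the two conditions separately and then intersect. One (6 states) tracks the count of `1`s, saturating at 5; the other (7 states) tracks the last 2 symbols read. Each combined state is a pair, one component from each; accept when both components accept. After merging equivalent states the machine shrinks.
8 states suffice.
        0   1  
>  q0   q0  q1 
   q1   q1  q2 
   q2   q2  q3 
   q3   q4  q5 
   q4   q4  q6 
 * q5   q7  q5 
   q6   q7  q5 
 * q7   q4  q6 
(> = start, * = accepting)

start=q0; accept=q5,q7; q0-0>q0; q0-1>q1; q1-0>q1; q1-1>q2; q2-0>q2; q2-1>q3; q3-0>q4; q3-1>q5; q4-0>q4; q4-1>q6; q5-0>q7; q5-1>q5; q6-0>q7; q6-1>q5; q7-0>q4; q7-1>q6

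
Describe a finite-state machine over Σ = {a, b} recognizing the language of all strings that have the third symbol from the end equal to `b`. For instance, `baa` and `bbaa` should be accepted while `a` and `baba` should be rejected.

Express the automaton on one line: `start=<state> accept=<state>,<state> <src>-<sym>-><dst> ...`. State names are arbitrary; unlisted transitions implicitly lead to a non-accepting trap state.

A DFA must remember the last 3 symbols (since which symbol is third-to-last isn't known until the input ends). Use one state per possible window of the last ≤3 symbols; accept from those whose window starts with `b`.
15 states suffice.
          a    b  
>  S0     S1   S2 
   S1     S3   S4 
   S2     S5   S6 
   S3     S7   S8 
   S4     S9  S10 
   S5    S11  S12 
   S6    S13  S14 
   S7     S7   S8 
   S8     S9  S10 
   S9    S11  S12 
   S10   S13  S14 
 * S11    S7   S8 
 * S12    S9  S10 
 * S13   S11  S12 
 * S14   S13  S14 
(> = start, * = accepting)

start=S0 accept=S11,S12,S13,S14 S0-a->S1 S0-b->S2 S1-a->S3 S1-b->S4 S2-a->S5 S2-b->S6 S3-a->S7 S3-b->S8 S4-a->S9 S4-b->S10 S5-a->S11 S5-b->S12 S6-a->S13 S6-b->S14 S7-a->S7 S7-b->S8 S8-a->S9 S8-b->S10 S9-a->S11 S9-b->S12 S10-a->S13 S10-b->S14 S11-a->S7 S11-b->S8 S12-a->S9 S12-b->S10 S13-a->S11 S13-b->S12 S14-a->S13 S14-b->S14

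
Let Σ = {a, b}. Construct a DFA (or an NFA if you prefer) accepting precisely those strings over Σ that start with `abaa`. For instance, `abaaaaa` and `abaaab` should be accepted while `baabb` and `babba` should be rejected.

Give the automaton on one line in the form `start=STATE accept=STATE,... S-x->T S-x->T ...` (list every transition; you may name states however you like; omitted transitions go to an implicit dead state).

start=s0 accept=s4 s0-a->s1 s0-b->s5 s1-a->s5 s1-b->s2 s2-a->s3 s2-b->s5 s3-a->s4 s3-b->s5 s4-a->s4 s4-b->s4 s5-a->s5 s5-b->s5

Check the first 4 symbols one by one: s0 through s3 record how many have matched `abaa` so far; any wrong symbol goes to the dead state s5. After all 4 match we enter the accepting sink s4.
        a   b  
>  s0   s1  s5 
   s1   s5  s2 
   s2   s3  s5 
   s3   s4  s5 
 * s4   s4  s4 
   s5   s5  s5 
(> = start, * = accepting)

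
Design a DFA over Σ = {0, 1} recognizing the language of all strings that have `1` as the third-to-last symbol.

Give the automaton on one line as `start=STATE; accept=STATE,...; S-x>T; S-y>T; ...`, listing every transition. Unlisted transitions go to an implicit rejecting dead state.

start=S0; accept=S11,S12,S13,S14; S0-0>S1; S0-1>S2; S1-0>S3; S1-1>S4; S2-0>S5; S2-1>S6; S3-0>S7; S3-1>S8; S4-0>S9; S4-1>S10; S5-0>S11; S5-1>S12; S6-0>S13; S6-1>S14; S7-0>S7; S7-1>S8; S8-0>S9; S8-1>S10; S9-0>S11; S9-1>S12; S10-0>S13; S10-1>S14; S11-0>S7; S11-1>S8; S12-0>S9; S12-1>S10; S13-0>S11; S13-1>S12; S14-0>S13; S14-1>S14

Because acceptance depends on a position counted from the end, the machine has to buffer the most recent 3 symbols. Make each state the string of the last up-to-3 symbols read; on input `x` shift the window left and append `x`. Accept when the buffered window has length 3 and begins with `1`.
          0    1  
>  S0     S1   S2 
   S1     S3   S4 
   S2     S5   S6 
   S3     S7   S8 
   S4     S9  S10 
   S5    S11  S12 
   S6    S13  S14 
   S7     S7   S8 
   S8     S9  S10 
   S9    S11  S12 
   S10   S13  S14 
 * S11    S7   S8 
 * S12    S9  S10 
 * S13   S11  S12 
 * S14   S13  S14 
(> = start, * = accepting)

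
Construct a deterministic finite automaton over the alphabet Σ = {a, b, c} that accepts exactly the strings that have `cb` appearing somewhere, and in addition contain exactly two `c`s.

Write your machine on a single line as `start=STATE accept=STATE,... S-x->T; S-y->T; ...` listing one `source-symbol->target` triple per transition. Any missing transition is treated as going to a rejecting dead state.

Run two small machines in parallel and take their product. One (3 states) tracks whether and how much of `cb` has been seen; the other (4 states) tracks the count of `c`s, saturating at 3. Each combined state is a pair, one component from each; accept when both components accept. Minimizing collapses redundant product states.
A 7-state machine:
        a   b   c  
>  s0   s0  s0  s1 
   s1   s2  s3  s4 
   s2   s2  s2  s4 
   s3   s3  s3  s5 
   s4   s6  s5  s6 
 * s5   s5  s5  s6 
   s6   s6  s6  s6 
(> = start, * = accepting)

start=s0; accept=s5; s0-a->s0; s0-b->s0; s0-c->s1; s1-a->s2; s1-b->s3; s1-c->s4; s2-a->s2; s2-b->s2; s2-c->s4; s3-a->s3; s3-b->s3; s3-c->s5; s4-a->s6; s4-b->s5; s4-c->s6; s5-a->s5; s5-b->s5; s5-c->s6; s6-a->s6; s6-b->s6; s6-c->s6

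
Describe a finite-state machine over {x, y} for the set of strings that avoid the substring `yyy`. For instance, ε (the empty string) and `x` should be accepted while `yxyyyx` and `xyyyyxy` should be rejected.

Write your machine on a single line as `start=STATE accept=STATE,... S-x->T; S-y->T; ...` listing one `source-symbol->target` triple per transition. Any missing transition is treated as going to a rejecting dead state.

start=S0; accept=S0,S1,S2; S0-x->S0; S0-y->S1; S1-x->S0; S1-y->S2; S2-x->S0; S2-y->S3; S3-x->S3; S3-y->S3

Track partial matches of the forbidden pattern `yyy`. State S3 is a dead state reached once `yyy` has occurred; every other state accepts. S0 means no part of `yyy` is currently matched.
With 4 states:
        x   y  
>* S0   S0  S1 
 * S1   S0  S2 
 * S2   S0  S3 
   S3   S3  S3 
(> = start, * = accepting)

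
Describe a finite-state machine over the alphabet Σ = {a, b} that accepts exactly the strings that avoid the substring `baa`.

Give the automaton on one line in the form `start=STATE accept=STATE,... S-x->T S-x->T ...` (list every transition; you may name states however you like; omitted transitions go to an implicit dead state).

Track partial matches of the forbidden pattern `baa`. State q3 is a dead state reached once `baa` has occurred; every other state accepts. q0 means no part of `baa` is currently matched.
        a   b  
>* q0   q0  q1 
 * q1   q2  q1 
 * q2   q3  q1 
   q3   q3  q3 
(> = start, * = accepting)

start=q0 accept=q0,q1,q2 q0-a->q0 q0-b->q1 q1-a->q2 q1-b->q1 q2-a->q3 q2-b->q1 q3-a->q3 q3-b->q3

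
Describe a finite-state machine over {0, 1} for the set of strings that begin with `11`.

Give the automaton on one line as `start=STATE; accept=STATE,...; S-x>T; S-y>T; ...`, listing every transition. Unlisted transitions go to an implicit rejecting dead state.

Check the first 2 symbols one by one: S0 through S1 record how many have matched `11` so far; any wrong symbol goes to the dead state S3. After all 2 match we enter the accepting sink S2.
With 4 states:
        0   1  
>  S0   S3  S1 
   S1   S3  S2 
 * S2   S2  S2 
   S3   S3  S3 
(> = start, * = accepting)

start=S0; accept=S2; S0-0>S3; S0-1>S1; S1-0>S3; S1-1>S2; S2-0>S2; S2-1>S2; S3-0>S3; S3-1>S3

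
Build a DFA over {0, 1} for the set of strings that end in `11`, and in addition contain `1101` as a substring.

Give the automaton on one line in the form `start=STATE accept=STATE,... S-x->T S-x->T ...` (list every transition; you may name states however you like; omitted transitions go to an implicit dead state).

Run two small machines in parallel and take their product. One (3 states) tracks how much of the suffix `11` has currently been matched; the other (5 states) tracks whether and how much of `1101` has been seen. Each combined state is a pair, one component from each; accept when both components accept.
A 7-state machine:
        0   1  
>  q0   q0  q1 
   q1   q0  q2 
   q2   q3  q2 
   q3   q0  q4 
   q4   q5  q6 
   q5   q5  q4 
 * q6   q5  q6 
(> = start, * = accepting)

start=q0 accept=q6 q0-0->q0 q0-1->q1 q1-0->q0 q1-1->q2 q2-0->q3 q2-1->q2 q3-0->q0 q3-1->q4 q4-0->q5 q4-1->q6 q5-0->q5 q5-1->q4 q6-0->q5 q6-1->q6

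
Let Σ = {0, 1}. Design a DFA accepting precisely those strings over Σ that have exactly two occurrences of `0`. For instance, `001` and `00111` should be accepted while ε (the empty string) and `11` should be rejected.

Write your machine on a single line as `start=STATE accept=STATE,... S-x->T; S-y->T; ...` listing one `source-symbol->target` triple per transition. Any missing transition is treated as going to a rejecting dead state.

start=S0; accept=S2; S0-0->S1; S0-1->S0; S1-0->S2; S1-1->S1; S2-0->S3; S2-1->S2; S3-0->S3; S3-1->S3

Only the number of `0`s matters, and only up to 3. Make a chain S0 → S1 → S2 → S3 advanced by each `0` (with S3 absorbing); every other symbol self-loops. The accepting set is {S2}.
A 4-state machine:
        0   1  
>  S0   S1  S0 
   S1   S2  S1 
 * S2   S3  S2 
   S3   S3  S3 
(> = start, * = accepting)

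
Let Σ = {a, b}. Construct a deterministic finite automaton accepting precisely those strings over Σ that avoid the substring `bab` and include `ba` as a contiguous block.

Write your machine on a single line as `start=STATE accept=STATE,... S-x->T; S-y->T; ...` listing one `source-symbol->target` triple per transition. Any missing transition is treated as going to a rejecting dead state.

start=S0; accept=S2,S3,S5; S0-a->S0; S0-b->S1; S1-a->S2; S1-b->S1; S2-a->S3; S2-b->S4; S3-a->S3; S3-b->S5; S4-a->S4; S4-b->S4; S5-a->S2; S5-b->S5

Handle the two conditions separately and then intersect. The first has 4 states tracking partial matches of the forbidden pattern `bab`; the second has 3 states tracking whether and how much of `ba` has been seen. A product state is a pair (one from each), accepting exactly when both do.
A 6-state machine:
        a   b  
>  S0   S0  S1 
   S1   S2  S1 
 * S2   S3  S4 
 * S3   S3  S5 
   S4   S4  S4 
 * S5   S2  S5 
(> = start, * = accepting)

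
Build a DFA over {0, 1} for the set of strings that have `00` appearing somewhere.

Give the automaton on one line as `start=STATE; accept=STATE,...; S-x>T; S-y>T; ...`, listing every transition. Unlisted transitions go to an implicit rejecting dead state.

start=A; accept=C; A-0>B; A-1>A; B-0>C; B-1>A; C-0>C; C-1>C

States A..B record the length of the longest prefix of `00` that matches the current input suffix. Reaching C means `00` has been seen, and we stay there forever. Accept from C.
       0  1 
>  A   B  A 
   B   C  A 
 * C   C  C 
(> = start, * = accepting)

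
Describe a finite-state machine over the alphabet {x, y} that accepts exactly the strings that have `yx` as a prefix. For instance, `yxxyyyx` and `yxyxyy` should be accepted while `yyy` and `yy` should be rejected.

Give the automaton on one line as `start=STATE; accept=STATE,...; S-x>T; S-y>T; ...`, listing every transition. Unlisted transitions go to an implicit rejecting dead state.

Check the first 2 symbols one by one: q0 through q1 record how many have matched `yx` so far; any wrong symbol goes to the dead state q3. After all 2 match we enter the accepting sink q2.
A 4-state machine:
        x   y  
>  q0   q3  q1 
   q1   q2  q3 
 * q2   q2  q2 
   q3   q3  q3 
(> = start, * = accepting)

start=q0; accept=q2; q0-x>q3; q0-y>q1; q1-x>q2; q1-y>q3; q2-x>q2; q2-y>q2; q3-x>q3; q3-y>q3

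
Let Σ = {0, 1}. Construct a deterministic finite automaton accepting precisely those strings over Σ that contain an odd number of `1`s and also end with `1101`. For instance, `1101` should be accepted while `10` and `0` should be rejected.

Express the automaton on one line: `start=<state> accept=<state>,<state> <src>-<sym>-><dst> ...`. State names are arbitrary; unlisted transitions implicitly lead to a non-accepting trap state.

Run two small machines in parallel and take their product. The first has 2 states tracking the count of `1`s modulo 2; the second has 5 states tracking how much of the suffix `1101` has currently been matched. A product state is a pair (one from each), accepting exactly when both do. Equivalent product states are then merged.
        0   1  
>  q0   q0  q1 
   q1   q2  q3 
   q2   q2  q0 
   q3   q4  q1 
   q4   q0  q5 
 * q5   q2  q3 
(> = start, * = accepting)

start=q0 accept=q5 q0-0->q0 q0-1->q1 q1-0->q2 q1-1->q3 q2-0->q2 q2-1->q0 q3-0->q4 q3-1->q1 q4-0->q0 q4-1->q5 q5-0->q2 q5-1->q3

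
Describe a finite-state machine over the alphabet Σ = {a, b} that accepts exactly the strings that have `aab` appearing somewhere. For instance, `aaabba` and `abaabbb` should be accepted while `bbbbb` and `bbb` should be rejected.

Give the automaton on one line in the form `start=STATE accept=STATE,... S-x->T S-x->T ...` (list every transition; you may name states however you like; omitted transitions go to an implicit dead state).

States q0..q2 record the length of the longest prefix of `aab` that matches the current input suffix. Reaching q3 means `aab` has been seen, and we stay there forever. Accept from q3.
4 states suffice.
        a   b  
>  q0   q1  q0 
   q1   q2  q0 
   q2   q2  q3 
 * q3   q3  q3 
(> = start, * = accepting)

start=q0 accept=q3 q0-a->q1 q0-b->q0 q1-a->q2 q1-b->q0 q2-a->q2 q2-b->q3 q3-a->q3 q3-b->q3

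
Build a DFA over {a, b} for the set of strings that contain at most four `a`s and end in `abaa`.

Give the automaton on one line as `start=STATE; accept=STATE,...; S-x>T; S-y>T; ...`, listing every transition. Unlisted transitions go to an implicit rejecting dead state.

start=S0; accept=S9; S0-a>S1; S0-b>S0; S1-a>S2; S1-b>S3; S2-a>S4; S2-b>S5; S3-a>S6; S3-b>S7; S4-a>S4; S4-b>S4; S5-a>S8; S5-b>S4; S6-a>S9; S6-b>S5; S7-a>S2; S7-b>S7; S8-a>S9; S8-b>S4; S9-a>S4; S9-b>S4

Build one automaton per condition and run them in lockstep. The first has 6 states tracking the count of `a`s, saturating at 5; the second has 5 states tracking how much of the suffix `abaa` has currently been matched. A product state is a pair (one from each), accepting exactly when both do. After merging equivalent states the machine shrinks.
A 10-state machine:
        a   b  
>  S0   S1  S0 
   S1   S2  S3 
   S2   S4  S5 
   S3   S6  S7 
   S4   S4  S4 
   S5   S8  S4 
   S6   S9  S5 
   S7   S2  S7 
   S8   S9  S4 
 * S9   S4  S4 
(> = start, * = accepting)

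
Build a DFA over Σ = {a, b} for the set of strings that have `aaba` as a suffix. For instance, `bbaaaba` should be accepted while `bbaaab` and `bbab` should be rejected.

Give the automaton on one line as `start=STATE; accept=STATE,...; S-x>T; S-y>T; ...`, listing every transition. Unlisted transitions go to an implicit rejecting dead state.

start=q0; accept=q4; q0-a>q1; q0-b>q0; q1-a>q2; q1-b>q0; q2-a>q2; q2-b>q3; q3-a>q4; q3-b>q0; q4-a>q2; q4-b>q0

Let each state record the length of the longest suffix of the input read so far that is also a prefix of `aaba`. q1 means the last symbol is `a`; q2 means the last 2 symbols are `aa`; q3 means the last 3 symbols are `aab`; q4 means the last 4 symbols are `aaba`. Accept only at q4, where the string currently ends in `aaba`.
5 states suffice.
        a   b  
>  q0   q1  q0 
   q1   q2  q0 
   q2   q2  q3 
   q3   q4  q0 
 * q4   q2  q0 
(> = start, * = accepting)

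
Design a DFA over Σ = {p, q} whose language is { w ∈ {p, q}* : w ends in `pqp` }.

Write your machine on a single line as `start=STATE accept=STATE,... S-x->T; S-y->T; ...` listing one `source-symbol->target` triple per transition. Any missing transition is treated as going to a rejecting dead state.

Remember how much of `pqp` the current input suffix matches. State S0 means no match yet; S1 means the last symbol is `p`; S2 means the last 2 symbols are `pq`; S3 means the last 3 symbols are `pqp`. Only S3 accepts. On a mismatch, fall back to the longest proper suffix that is still a prefix of `pqp`.
        p   q  
>  S0   S1  S0 
   S1   S1  S2 
   S2   S3  S0 
 * S3   S1  S2 
(> = start, * = accepting)

start=S0; accept=S3; S0-p->S1; S0-q->S0; S1-p->S1; S1-q->S2; S2-p->S3; S2-q->S0; S3-p->S1; S3-q->S2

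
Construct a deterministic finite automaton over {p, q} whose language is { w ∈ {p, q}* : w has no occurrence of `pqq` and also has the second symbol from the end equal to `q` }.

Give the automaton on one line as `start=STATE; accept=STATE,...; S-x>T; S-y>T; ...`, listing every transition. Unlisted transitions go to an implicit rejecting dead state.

Run two small machines in parallel and take their product. The first has 4 states tracking partial matches of the forbidden pattern `pqq`; the second has 7 states tracking the last 2 symbols read. A product state is a pair (one from each), accepting exactly when both do.
       p  q 
>  A   B  C 
   B   D  E 
   C   F  G 
   D   D  E 
   E   F  H 
 * F   D  E 
 * G   F  G 
   H   I  H 
   I   J  K 
   J   J  K 
   K   I  H 
(> = start, * = accepting)

start=A; accept=F,G; A-p>B; A-q>C; B-p>D; B-q>E; C-p>F; C-q>G; D-p>D; D-q>E; E-p>F; E-q>H; F-p>D; F-q>E; G-p>F; G-q>G; H-p>I; H-q>H; I-p>J; I-q>K; J-p>J; J-q>K; K-p>I; K-q>H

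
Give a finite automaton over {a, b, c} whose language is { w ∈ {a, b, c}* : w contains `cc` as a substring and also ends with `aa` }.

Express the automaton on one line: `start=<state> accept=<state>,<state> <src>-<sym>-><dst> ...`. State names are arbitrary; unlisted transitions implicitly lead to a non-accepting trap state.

Run two small machines in parallel and take their product. The first has 3 states tracking whether and how much of `cc` has been seen; the second has 3 states tracking how much of the suffix `aa` has currently been matched. A product state is a pair (one from each), accepting exactly when both do. Equivalent product states are then merged.
        a   b   c  
>  S0   S0  S0  S1 
   S1   S0  S0  S2 
   S2   S3  S2  S2 
   S3   S4  S2  S2 
 * S4   S4  S2  S2 
(> = start, * = accepting)

start=S0 accept=S4 S0-a->S0 S0-b->S0 S0-c->S1 S1-a->S0 S1-b->S0 S1-c->S2 S2-a->S3 S2-b->S2 S2-c->S2 S3-a->S4 S3-b->S2 S3-c->S2 S4-a->S4 S4-b->S2 S4-c->S2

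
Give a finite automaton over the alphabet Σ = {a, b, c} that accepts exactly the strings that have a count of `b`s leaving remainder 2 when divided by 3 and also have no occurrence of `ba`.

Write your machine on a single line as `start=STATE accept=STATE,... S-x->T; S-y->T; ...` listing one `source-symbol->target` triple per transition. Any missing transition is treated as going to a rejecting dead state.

Handle the two conditions separately and then intersect. One (3 states) tracks the count of `b`s modulo 3; the other (3 states) tracks partial matches of the forbidden pattern `ba`. Each combined state is a pair, one component from each; accept when both components accept.
With 9 states:
        a   b   c  
>  S0   S0  S1  S0 
   S1   S2  S3  S4 
   S2   S2  S5  S2 
 * S3   S5  S6  S7 
   S4   S4  S3  S4 
   S5   S5  S8  S5 
   S6   S8  S1  S0 
 * S7   S7  S6  S7 
   S8   S8  S2  S8 
(> = start, * = accepting)

start=S0; accept=S3,S7; S0-a->S0; S0-b->S1; S0-c->S0; S1-a->S2; S1-b->S3; S1-c->S4; S2-a->S2; S2-b->S5; S2-c->S2; S3-a->S5; S3-b->S6; S3-c->S7; S4-a->S4; S4-b->S3; S4-c->S4; S5-a->S5; S5-b->S8; S5-c->S5; S6-a->S8; S6-b->S1; S6-c->S0; S7-a->S7; S7-b->S6; S7-c->S7; S8-a->S8; S8-b->S2; S8-c->S8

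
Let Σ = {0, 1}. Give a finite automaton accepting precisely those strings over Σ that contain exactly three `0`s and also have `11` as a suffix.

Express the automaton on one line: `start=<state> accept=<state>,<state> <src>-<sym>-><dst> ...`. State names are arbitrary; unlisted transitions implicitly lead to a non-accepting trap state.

start=q0 accept=q13 q0-0->q1 q0-1->q2 q1-0->q3 q1-1->q4 q2-0->q1 q2-1->q5 q3-0->q6 q3-1->q7 q4-0->q3 q4-1->q8 q5-0->q1 q5-1->q5 q6-0->q9 q6-1->q10 q7-0->q6 q7-1->q11 q8-0->q3 q8-1->q8 q9-0->q9 q9-1->q12 q10-0->q9 q10-1->q13 q11-0->q6 q11-1->q11 q12-0->q9 q12-1->q14 q13-0->q9 q13-1->q13 q14-0->q9 q14-1->q14

Handle the two conditions separately and then intersect. The first has 5 states tracking the count of `0`s, saturating at 4; the second has 3 states tracking how much of the suffix `11` has currently been matched. A product state is a pair (one from each), accepting exactly when both do.
With 15 states:
          0    1  
>  q0     q1   q2 
   q1     q3   q4 
   q2     q1   q5 
   q3     q6   q7 
   q4     q3   q8 
   q5     q1   q5 
   q6     q9  q10 
   q7     q6  q11 
   q8     q3   q8 
   q9     q9  q12 
   q10    q9  q13 
   q11    q6  q11 
   q12    q9  q14 
 * q13    q9  q13 
   q14    q9  q14 
(> = start, * = accepting)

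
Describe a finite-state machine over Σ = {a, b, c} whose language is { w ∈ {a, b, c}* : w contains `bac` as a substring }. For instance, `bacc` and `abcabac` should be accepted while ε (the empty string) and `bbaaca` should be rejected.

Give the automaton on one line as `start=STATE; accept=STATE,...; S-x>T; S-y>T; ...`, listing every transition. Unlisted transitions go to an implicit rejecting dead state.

start=q0; accept=q3; q0-a>q0; q0-b>q1; q0-c>q0; q1-a>q2; q1-b>q1; q1-c>q0; q2-a>q0; q2-b>q1; q2-c>q3; q3-a>q3; q3-b>q3; q3-c>q3

States q0..q2 record the length of the longest prefix of `bac` that matches the current input suffix. Reaching q3 means `bac` has been seen, and we stay there forever. Accept from q3.
A 4-state machine:
        a   b   c  
>  q0   q0  q1  q0 
   q1   q2  q1  q0 
   q2   q0  q1  q3 
 * q3   q3  q3  q3 
(> = start, * = accepting)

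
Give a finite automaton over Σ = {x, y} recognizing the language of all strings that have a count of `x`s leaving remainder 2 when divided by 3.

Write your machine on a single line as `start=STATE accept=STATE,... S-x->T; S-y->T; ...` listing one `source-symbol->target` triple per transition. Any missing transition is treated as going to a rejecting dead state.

start=s0; accept=s2; s0-x->s1; s0-y->s0; s1-x->s2; s1-y->s1; s2-x->s0; s2-y->s2

The only thing that matters is how many `x`s have appeared, reduced mod 3. Use one state per residue: s0 for 0, …, s2 for 2. Reading `x` moves to the next residue; anything else stays put. s2 is accepting.
        x   y  
>  s0   s1  s0 
   s1   s2  s1 
 * s2   s0  s2 
(> = start, * = accepting)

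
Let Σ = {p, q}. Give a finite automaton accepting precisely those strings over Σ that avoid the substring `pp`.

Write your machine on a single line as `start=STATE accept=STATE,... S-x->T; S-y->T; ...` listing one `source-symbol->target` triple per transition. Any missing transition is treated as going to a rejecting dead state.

This is the complement of 'contains `pp`'. Use the same substring-matching states — A through C holding how much of `pp` has just been matched — but flip the accepting set: everything except the trap C accepts.
       p  q 
>* A   B  A 
 * B   C  A 
   C   C  C 
(> = start, * = accepting)

start=A; accept=A,B; A-p->B; A-q->A; B-p->C; B-q->A; C-p->C; C-q->C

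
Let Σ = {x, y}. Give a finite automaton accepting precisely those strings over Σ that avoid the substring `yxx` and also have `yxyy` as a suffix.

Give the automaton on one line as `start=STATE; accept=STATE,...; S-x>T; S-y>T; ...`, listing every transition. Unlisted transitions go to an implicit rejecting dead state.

start=s0; accept=s5; s0-x>s0; s0-y>s1; s1-x>s2; s1-y>s1; s2-x>s3; s2-y>s4; s3-x>s3; s3-y>s3; s4-x>s2; s4-y>s5; s5-x>s2; s5-y>s1

Run two small machines in parallel and take their product. One (4 states) tracks partial matches of the forbidden pattern `yxx`; the other (5 states) tracks how much of the suffix `yxyy` has currently been matched. Each combined state is a pair, one component from each; accept when both components accept. After merging equivalent states the machine shrinks.
A 6-state machine:
        x   y  
>  s0   s0  s1 
   s1   s2  s1 
   s2   s3  s4 
   s3   s3  s3 
   s4   s2  s5 
 * s5   s2  s1 
(> = start, * = accepting)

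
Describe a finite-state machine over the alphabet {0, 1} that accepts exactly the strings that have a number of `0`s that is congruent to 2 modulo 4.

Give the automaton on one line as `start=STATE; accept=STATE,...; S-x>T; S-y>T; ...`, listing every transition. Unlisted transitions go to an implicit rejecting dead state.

start=q0; accept=q2; q0-0>q1; q0-1>q0; q1-0>q2; q1-1>q1; q2-0>q3; q2-1>q2; q3-0>q0; q3-1>q3

The only thing that matters is how many `0`s have appeared, reduced mod 4. Use one state per residue: q0 for 0, …, q3 for 3. Reading `0` moves to the next residue; anything else stays put. q2 is accepting.
        0   1  
>  q0   q1  q0 
   q1   q2  q1 
 * q2   q3  q2 
   q3   q0  q3 
(> = start, * = accepting)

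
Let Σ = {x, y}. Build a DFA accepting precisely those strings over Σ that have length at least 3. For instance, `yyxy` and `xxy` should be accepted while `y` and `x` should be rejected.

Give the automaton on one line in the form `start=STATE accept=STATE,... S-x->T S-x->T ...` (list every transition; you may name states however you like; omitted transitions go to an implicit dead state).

We only need to distinguish lengths 0, 1, …, 3, and '>3'. Chain q0 → q1 → q2 → q3 → q4 on every symbol, with q4 looping. Accepting states: {q3, q4}.
A 5-state machine:
        x   y  
>  q0   q1  q1 
   q1   q2  q2 
   q2   q3  q3 
 * q3   q4  q4 
 * q4   q4  q4 
(> = start, * = accepting)

start=q0 accept=q3,q4 q0-x->q1 q0-y->q1 q1-x->q2 q1-y->q2 q2-x->q3 q2-y->q3 q3-x->q4 q3-y->q4 q4-x->q4 q4-y->q4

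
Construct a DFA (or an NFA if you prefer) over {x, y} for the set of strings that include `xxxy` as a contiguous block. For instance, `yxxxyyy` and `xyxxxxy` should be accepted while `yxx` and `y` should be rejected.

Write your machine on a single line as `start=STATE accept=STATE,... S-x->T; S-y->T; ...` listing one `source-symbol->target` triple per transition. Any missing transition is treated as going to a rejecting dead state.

Track how much of `xxxy` has been matched so far: state q0 is no progress, q4 is the absorbing accept state reached once `xxxy` has occurred. Intermediate states record partial matches; on a mismatch, fall back to the longest reusable overlap.
        x   y  
>  q0   q1  q0 
   q1   q2  q0 
   q2   q3  q0 
   q3   q3  q4 
 * q4   q4  q4 
(> = start, * = accepting)

start=q0; accept=q4; q0-x->q1; q0-y->q0; q1-x->q2; q1-y->q0; q2-x->q3; q2-y->q0; q3-x->q3; q3-y->q4; q4-x->q4; q4-y->q4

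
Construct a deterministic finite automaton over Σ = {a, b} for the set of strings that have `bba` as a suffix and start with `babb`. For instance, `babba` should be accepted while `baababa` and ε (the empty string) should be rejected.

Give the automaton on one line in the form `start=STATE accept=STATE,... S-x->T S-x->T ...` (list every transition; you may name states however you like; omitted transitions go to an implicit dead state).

Build one automaton per condition and run them in lockstep. The first has 4 states tracking how much of the suffix `bba` has currently been matched; the second has 6 states tracking whether the input so far still matches the prefix `babb`. A product state is a pair (one from each), accepting exactly when both do. Minimizing collapses redundant product states.
With 9 states:
        a   b  
>  S0   S1  S2 
   S1   S1  S1 
   S2   S3  S1 
   S3   S1  S4 
   S4   S1  S5 
   S5   S6  S5 
 * S6   S7  S8 
   S7   S7  S8 
   S8   S7  S5 
(> = start, * = accepting)

start=S0 accept=S6 S0-a->S1 S0-b->S2 S1-a->S1 S1-b->S1 S2-a->S3 S2-b->S1 S3-a->S1 S3-b->S4 S4-a->S1 S4-b->S5 S5-a->S6 S5-b->S5 S6-a->S7 S6-b->S8 S7-a->S7 S7-b->S8 S8-a->S7 S8-b->S5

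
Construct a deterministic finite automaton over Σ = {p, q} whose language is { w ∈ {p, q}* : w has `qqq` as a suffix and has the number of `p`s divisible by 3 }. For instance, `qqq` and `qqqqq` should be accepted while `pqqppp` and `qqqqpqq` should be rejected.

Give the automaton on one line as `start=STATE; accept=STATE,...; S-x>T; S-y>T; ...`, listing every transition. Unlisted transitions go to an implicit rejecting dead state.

start=s0; accept=s8; s0-p>s1; s0-q>s2; s1-p>s3; s1-q>s4; s2-p>s1; s2-q>s5; s3-p>s0; s3-q>s6; s4-p>s3; s4-q>s7; s5-p>s1; s5-q>s8; s6-p>s0; s6-q>s9; s7-p>s3; s7-q>s10; s8-p>s1; s8-q>s8; s9-p>s0; s9-q>s11; s10-p>s3; s10-q>s10; s11-p>s0; s11-q>s11

Handle the two conditions separately and then intersect. The first has 4 states tracking how much of the suffix `qqq` has currently been matched; the second has 3 states tracking the count of `p`s modulo 3. A product state is a pair (one from each), accepting exactly when both do.
          p    q  
>  s0     s1   s2 
   s1     s3   s4 
   s2     s1   s5 
   s3     s0   s6 
   s4     s3   s7 
   s5     s1   s8 
   s6     s0   s9 
   s7     s3  s10 
 * s8     s1   s8 
   s9     s0  s11 
   s10    s3  s10 
   s11    s0  s11 
(> = start, * = accepting)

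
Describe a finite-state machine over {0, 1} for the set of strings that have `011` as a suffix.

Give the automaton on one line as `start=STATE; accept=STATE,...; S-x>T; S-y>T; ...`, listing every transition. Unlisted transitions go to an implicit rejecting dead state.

Remember how much of `011` the current input suffix matches. State q0 means no match yet; q1 means the last symbol is `0`; q2 means the last 2 symbols are `01`; q3 means the last 3 symbols are `011`. Only q3 accepts. On a mismatch, fall back to the longest proper suffix that is still a prefix of `011`.
A 4-state machine:
        0   1  
>  q0   q1  q0 
   q1   q1  q2 
   q2   q1  q3 
 * q3   q1  q0 
(> = start, * = accepting)

start=q0; accept=q3; q0-0>q1; q0-1>q0; q1-0>q1; q1-1>q2; q2-0>q1; q2-1>q3; q3-0>q1; q3-1>q0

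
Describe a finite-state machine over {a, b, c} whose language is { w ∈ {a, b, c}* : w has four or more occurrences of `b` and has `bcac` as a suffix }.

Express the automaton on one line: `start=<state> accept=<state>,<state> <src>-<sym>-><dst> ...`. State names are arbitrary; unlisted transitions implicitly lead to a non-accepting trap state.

start=q0 accept=q7 q0-a->q0 q0-b->q1 q0-c->q0 q1-a->q1 q1-b->q2 q1-c->q1 q2-a->q2 q2-b->q3 q2-c->q2 q3-a->q3 q3-b->q4 q3-c->q3 q4-a->q3 q4-b->q4 q4-c->q5 q5-a->q6 q5-b->q4 q5-c->q3 q6-a->q3 q6-b->q4 q6-c->q7 q7-a->q3 q7-b->q4 q7-c->q3

Handle the two conditions separately and then intersect. The first has 6 states tracking the count of `b`s, saturating at 5; the second has 5 states tracking how much of the suffix `bcac` has currently been matched. A product state is a pair (one from each), accepting exactly when both do. Equivalent product states are then merged.
With 8 states:
        a   b   c  
>  q0   q0  q1  q0 
   q1   q1  q2  q1 
   q2   q2  q3  q2 
   q3   q3  q4  q3 
   q4   q3  q4  q5 
   q5   q6  q4  q3 
   q6   q3  q4  q7 
 * q7   q3  q4  q3 
(> = start, * = accepting)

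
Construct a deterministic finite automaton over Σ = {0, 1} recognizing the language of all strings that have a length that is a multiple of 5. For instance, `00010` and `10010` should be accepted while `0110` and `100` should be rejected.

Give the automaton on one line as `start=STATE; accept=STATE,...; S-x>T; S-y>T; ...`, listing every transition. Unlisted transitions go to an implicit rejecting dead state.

Count input length modulo 5: every symbol advances one step around the cycle s0 → s1 → s2 → s3 → s4 → s0. Accept at s0.
A 5-state machine:
        0   1  
>* s0   s1  s1 
   s1   s2  s2 
   s2   s3  s3 
   s3   s4  s4 
   s4   s0  s0 
(> = start, * = accepting)

start=s0; accept=s0; s0-0>s1; s0-1>s1; s1-0>s2; s1-1>s2; s2-0>s3; s2-1>s3; s3-0>s4; s3-1>s4; s4-0>s0; s4-1>s0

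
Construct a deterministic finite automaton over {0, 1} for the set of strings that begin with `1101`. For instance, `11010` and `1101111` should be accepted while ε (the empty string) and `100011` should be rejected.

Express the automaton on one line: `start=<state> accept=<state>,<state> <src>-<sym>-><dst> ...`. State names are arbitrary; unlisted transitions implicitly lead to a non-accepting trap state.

start=s0 accept=s4 s0-0->s5 s0-1->s1 s1-0->s5 s1-1->s2 s2-0->s3 s2-1->s5 s3-0->s5 s3-1->s4 s4-0->s4 s4-1->s4 s5-0->s5 s5-1->s5

Check the first 4 symbols one by one: s0 through s3 record how many have matched `1101` so far; any wrong symbol goes to the dead state s5. After all 4 match we enter the accepting sink s4.
        0   1  
>  s0   s5  s1 
   s1   s5  s2 
   s2   s3  s5 
   s3   s5  s4 
 * s4   s4  s4 
   s5   s5  s5 
(> = start, * = accepting)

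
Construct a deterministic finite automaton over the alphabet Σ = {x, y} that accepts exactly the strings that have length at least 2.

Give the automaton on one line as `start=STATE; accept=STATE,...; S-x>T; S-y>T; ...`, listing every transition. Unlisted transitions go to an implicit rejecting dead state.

Count input length up to 3: every symbol moves from A toward D, which means 'more than 2' and absorbs. Accept from {C, D}.
A 4-state machine:
       x  y 
>  A   B  B 
   B   C  C 
 * C   D  D 
 * D   D  D 
(> = start, * = accepting)

start=A; accept=C,D; A-x>B; A-y>B; B-x>C; B-y>C; C-x>D; C-y>D; D-x>D; D-y>D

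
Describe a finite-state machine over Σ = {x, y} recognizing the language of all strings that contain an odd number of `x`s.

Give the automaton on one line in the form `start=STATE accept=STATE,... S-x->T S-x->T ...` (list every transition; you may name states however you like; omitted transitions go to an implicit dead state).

Keep the running count of `x`s modulo 2: each `x` advances along the cycle q0 → q1 → q0 while other symbols loop. Accept at q1.
2 states suffice.
        x   y  
>  q0   q1  q0 
 * q1   q0  q1 
(> = start, * = accepting)

start=q0 accept=q1 q0-x->q1 q0-y->q0 q1-x->q0 q1-y->q1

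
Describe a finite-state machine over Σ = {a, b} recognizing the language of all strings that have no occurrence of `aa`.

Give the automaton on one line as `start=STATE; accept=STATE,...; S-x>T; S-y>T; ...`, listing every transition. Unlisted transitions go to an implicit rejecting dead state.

This is the complement of 'contains `aa`'. Use the same substring-matching states — q0 through q2 holding how much of `aa` has just been matched — but flip the accepting set: everything except the trap q2 accepts.
A 3-state machine:
        a   b  
>* q0   q1  q0 
 * q1   q2  q0 
   q2   q2  q2 
(> = start, * = accepting)

start=q0; accept=q0,q1; q0-a>q1; q0-b>q0; q1-a>q2; q1-b>q0; q2-a>q2; q2-b>q2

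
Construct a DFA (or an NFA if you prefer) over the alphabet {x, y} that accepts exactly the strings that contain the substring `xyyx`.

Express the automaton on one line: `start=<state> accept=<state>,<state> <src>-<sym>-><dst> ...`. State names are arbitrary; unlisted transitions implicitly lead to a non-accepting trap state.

start=S0 accept=S4 S0-x->S1 S0-y->S0 S1-x->S1 S1-y->S2 S2-x->S1 S2-y->S3 S3-x->S4 S3-y->S0 S4-x->S4 S4-y->S4

Track how much of `xyyx` has been matched so far: state S0 is no progress, S4 is the absorbing accept state reached once `xyyx` has occurred. Intermediate states record partial matches; on a mismatch, fall back to the longest reusable overlap.
With 5 states:
        x   y  
>  S0   S1  S0 
   S1   S1  S2 
   S2   S1  S3 
   S3   S4  S0 
 * S4   S4  S4 
(> = start, * = accepting)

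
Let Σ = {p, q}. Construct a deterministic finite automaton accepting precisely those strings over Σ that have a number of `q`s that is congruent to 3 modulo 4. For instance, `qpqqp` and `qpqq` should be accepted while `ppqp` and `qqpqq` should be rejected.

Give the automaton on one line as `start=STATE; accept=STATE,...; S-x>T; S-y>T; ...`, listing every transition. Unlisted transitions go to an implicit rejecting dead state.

The only thing that matters is how many `q`s have appeared, reduced mod 4. Use one state per residue: A for 0, …, D for 3. Reading `q` moves to the next residue; anything else stays put. D is accepting.
       p  q 
>  A   A  B 
   B   B  C 
   C   C  D 
 * D   D  A 
(> = start, * = accepting)

start=A; accept=D; A-p>A; A-q>B; B-p>B; B-q>C; C-p>C; C-q>D; D-p>D; D-q>A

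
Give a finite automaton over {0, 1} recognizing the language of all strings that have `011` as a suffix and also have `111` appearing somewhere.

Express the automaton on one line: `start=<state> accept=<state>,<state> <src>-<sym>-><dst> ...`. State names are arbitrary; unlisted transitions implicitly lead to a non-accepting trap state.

Build one automaton per condition and run them in lockstep. The first has 4 states tracking how much of the suffix `011` has currently been matched; the second has 4 states tracking whether and how much of `111` has been seen. A product state is a pair (one from each), accepting exactly when both do.
        0   1  
>  s0   s1  s2 
   s1   s1  s3 
   s2   s1  s4 
   s3   s1  s5 
   s4   s1  s6 
   s5   s1  s6 
   s6   s7  s6 
   s7   s7  s8 
   s8   s7  s9 
 * s9   s7  s6 
(> = start, * = accepting)

start=s0 accept=s9 s0-0->s1 s0-1->s2 s1-0->s1 s1-1->s3 s2-0->s1 s2-1->s4 s3-0->s1 s3-1->s5 s4-0->s1 s4-1->s6 s5-0->s1 s5-1->s6 s6-0->s7 s6-1->s6 s7-0->s7 s7-1->s8 s8-0->s7 s8-1->s9 s9-0->s7 s9-1->s6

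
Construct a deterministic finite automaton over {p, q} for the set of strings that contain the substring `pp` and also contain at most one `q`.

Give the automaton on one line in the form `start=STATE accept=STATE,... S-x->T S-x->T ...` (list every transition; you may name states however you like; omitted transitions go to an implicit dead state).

Build one automaton per condition and run them in lockstep. The first has 3 states tracking whether and how much of `pp` has been seen; the second has 3 states tracking the count of `q`s, saturating at 2. A product state is a pair (one from each), accepting exactly when both do. Equivalent product states are then merged.
With 7 states:
        p   q  
>  s0   s1  s2 
   s1   s3  s2 
   s2   s4  s5 
 * s3   s3  s6 
   s4   s6  s5 
   s5   s5  s5 
 * s6   s6  s5 
(> = start, * = accepting)

start=s0 accept=s3,s6 s0-p->s1 s0-q->s2 s1-p->s3 s1-q->s2 s2-p->s4 s2-q->s5 s3-p->s3 s3-q->s6 s4-p->s6 s4-q->s5 s5-p->s5 s5-q->s5 s6-p->s6 s6-q->s5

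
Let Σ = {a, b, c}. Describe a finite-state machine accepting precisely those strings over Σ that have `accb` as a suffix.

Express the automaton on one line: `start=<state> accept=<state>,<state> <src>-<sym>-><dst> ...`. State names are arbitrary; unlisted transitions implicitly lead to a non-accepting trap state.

Let each state record the length of the longest suffix of the input read so far that is also a prefix of `accb`. q1 means the last symbol is `a`; q2 means the last 2 symbols are `ac`; q3 means the last 3 symbols are `acc`; q4 means the last 4 symbols are `accb`. Accept only at q4, where the string currently ends in `accb`.
        a   b   c  
>  q0   q1  q0  q0 
   q1   q1  q0  q2 
   q2   q1  q0  q3 
   q3   q1  q4  q0 
 * q4   q1  q0  q0 
(> = start, * = accepting)

start=q0 accept=q4 q0-a->q1 q0-b->q0 q0-c->q0 q1-a->q1 q1-b->q0 q1-c->q2 q2-a->q1 q2-b->q0 q2-c->q3 q3-a->q1 q3-b->q4 q3-c->q0 q4-a->q1 q4-b->q0 q4-c->q0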